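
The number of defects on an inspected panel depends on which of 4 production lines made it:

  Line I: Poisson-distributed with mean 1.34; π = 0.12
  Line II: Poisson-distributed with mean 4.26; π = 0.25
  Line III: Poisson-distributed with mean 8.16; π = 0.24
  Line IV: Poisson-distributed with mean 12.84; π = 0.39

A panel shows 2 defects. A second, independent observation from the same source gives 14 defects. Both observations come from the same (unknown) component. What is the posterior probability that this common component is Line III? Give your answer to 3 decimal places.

0.784

The responsibility of component k is π_k f_k(x) divided by Σ_j π_j f_j(x).
Since both observations come from the same component, the likelihood for component k is f_k(x₁)·f_k(x₂).
  f_I = [e^(−1.34)·1.34^2/2! = 0.235085] × [1.80761e-10] = 4.24942e-11
  f_II = [e^(−4.26)·4.26^2/2! = 0.128143] × [0.00010501] = 1.34563e-05
  f_III = [e^(−8.16)·8.16^2/2! = 0.00951716] × [0.0190288] = 0.0001811
  f_IV = [e^(−12.84)·12.84^2/2! = 0.000218655] × [0.10073] = 2.20252e-05
Prior × likelihood for each component:
  π_I·f_I = 0.12 × 4.24942e-11 = 5.0993e-12
  π_II·f_II = 0.25 × 1.34563e-05 = 3.36408e-06
  π_III·f_III = 0.24 × 0.0001811 = 4.3464e-05
  π_IV·f_IV = 0.39 × 2.20252e-05 = 8.58983e-06
Denominator: 5.0993e-12 + 3.36408e-06 + 4.3464e-05 + 8.58983e-06 = 5.54179e-05
P(Line III | x) ≈ 0.784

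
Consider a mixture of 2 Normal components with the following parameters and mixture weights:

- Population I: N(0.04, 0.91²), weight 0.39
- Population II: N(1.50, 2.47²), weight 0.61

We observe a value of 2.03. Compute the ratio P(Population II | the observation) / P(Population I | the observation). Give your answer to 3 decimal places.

Only the two components matter; the odds are (w_i f_i(x)) / (w_j f_j(x)).
Normal densities:
  p_I = (1/(0.91·√(2π)))·exp(−(2.03−0.04)²/(2·0.91²)) = 0.438398·exp(-2.39108) = 0.0401271
  p_II = (1/(2.47·√(2π)))·exp(−(2.03−1.50)²/(2·2.47²)) = 0.161515·exp(-0.02302) = 0.157839
Posterior odds = (w_II·p_II) / (w_I·p_I) = (0.61·0.157839) / (0.39·0.0401271) = 0.096282 / 0.0156496 ≈ 6.152

6.152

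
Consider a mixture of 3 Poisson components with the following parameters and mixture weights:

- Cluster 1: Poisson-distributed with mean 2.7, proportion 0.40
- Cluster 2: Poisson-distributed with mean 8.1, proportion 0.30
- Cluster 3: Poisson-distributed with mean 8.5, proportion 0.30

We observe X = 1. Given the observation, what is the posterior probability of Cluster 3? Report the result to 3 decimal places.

By Bayes' theorem, P(k | x) = P(Z=k) f_k(x) / Σ_j P(Z=j) f_j(x).
Poisson probabilities:
  f_1 = 0.181455
  f_2 = 0.00245867
  f_3 = 0.00172948
Unnormalised posteriors:
  P(Z=1)·f_1 = 0.40 × 0.181455 = 0.072582
  P(Z=2)·f_2 = 0.30 × 0.00245867 = 0.0007376
  P(Z=3)·f_3 = 0.30 × 0.00172948 = 0.000518844
Marginal: 0.072582 + 0.0007376 + 0.000518844 = 0.0738384
So the posterior for Cluster 3 is 0.000518844 / 0.0738384 ≈ 0.007.

0.007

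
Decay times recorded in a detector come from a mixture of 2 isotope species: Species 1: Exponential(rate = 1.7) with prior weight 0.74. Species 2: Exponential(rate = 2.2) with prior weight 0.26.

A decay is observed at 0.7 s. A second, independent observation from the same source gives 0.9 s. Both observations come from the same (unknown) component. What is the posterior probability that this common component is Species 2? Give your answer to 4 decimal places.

0.2091

Apply Bayes' rule: the posterior for each component is proportional to its prior times its likelihood at x.
Since both observations come from the same component, the likelihood for component k is f_k(x₁)·f_k(x₂).
  f_1 = [1.7·e^(−1.7·0.7) = 1.7·e^(−1.1900) = 0.517176] × [0.368111] = 0.190378
  f_2 = [2.2·e^(−2.2·0.7) = 2.2·e^(−1.5400) = 0.471638] × [0.303752] = 0.143261
Unnormalised posteriors:
  π_1·f_1 = 0.74 × 0.190378 = 0.14088
  π_2·f_2 = 0.26 × 0.143261 = 0.0372479
Denominator: 0.14088 + 0.0372479 = 0.178128
So the posterior for Species 2 is 0.0372479 / 0.178128 ≈ 0.2091.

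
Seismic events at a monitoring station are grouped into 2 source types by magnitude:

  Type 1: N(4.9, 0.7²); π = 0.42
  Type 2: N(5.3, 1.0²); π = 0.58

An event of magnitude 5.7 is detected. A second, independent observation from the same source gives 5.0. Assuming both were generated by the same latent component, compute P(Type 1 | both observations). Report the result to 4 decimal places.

0.4631

By Bayes' theorem, P(k | x) = P(Z=k) f_k(x) / Σ_j P(Z=j) f_j(x).
Since both observations come from the same component, the likelihood for component k is f_k(x₁)·f_k(x₂).
  f_1 = [(1/(0.7·√(2π)))·exp(−(5.7−4.9)²/(2·0.7²)) = 0.569918·exp(-0.65306) = 0.296614] × [0.564132] = 0.167329
  f_2 = [(1/(1.0·√(2π)))·exp(−(5.7−5.3)²/(2·1.0²)) = 0.398942·exp(-0.08000) = 0.36827] × [0.381388] = 0.140454
Weight by the priors:
  P(Z=1)·f_1 = 0.42 × 0.167329 = 0.0702782
  P(Z=2)·f_2 = 0.58 × 0.140454 = 0.0814632
Sum: 0.0702782 + 0.0814632 = 0.151741
P(Type 1 | x₁, x₂) = 0.0702782 / 0.151741 ≈ 0.4631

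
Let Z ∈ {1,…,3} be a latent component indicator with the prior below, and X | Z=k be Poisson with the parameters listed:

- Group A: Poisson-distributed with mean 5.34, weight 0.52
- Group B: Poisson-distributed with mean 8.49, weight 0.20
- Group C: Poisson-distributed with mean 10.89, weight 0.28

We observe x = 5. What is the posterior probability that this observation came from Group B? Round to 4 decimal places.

0.1349

By Bayes' theorem, P(k | x) = π_k f_k(x) / Σ_j π_j f_j(x).
Poisson probabilities:
  L_A = e^(−5.34)·5.34^5/5! = 0.173537
  L_B = e^(−8.49)·8.49^5/5! = 0.0755435
  L_C = e^(−10.89)·10.89^5/5! = 0.0237953
Prior × likelihood for each component:
  π_A·L_A = 0.52 × 0.173537 = 0.0902393
  π_B·L_B = 0.20 × 0.0755435 = 0.0151087
  π_C·L_C = 0.28 × 0.0237953 = 0.00666268
Sum: 0.0902393 + 0.0151087 + 0.00666268 = 0.112011
So the posterior for Group B is 0.0151087 / 0.112011 ≈ 0.1349.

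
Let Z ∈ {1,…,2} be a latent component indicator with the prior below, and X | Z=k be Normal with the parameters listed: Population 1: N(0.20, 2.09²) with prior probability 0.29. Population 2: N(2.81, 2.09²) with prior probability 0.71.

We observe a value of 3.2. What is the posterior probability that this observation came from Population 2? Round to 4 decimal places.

0.8708

P(component k | x) = π_k·f_k(x) / marginal(x), where marginal(x) = Σ_j π_j·f_j(x).
Evaluate each component's likelihood at the observed value:
  p_1 = (1/(2.09·√(2π)))·exp(−(3.2−0.20)²/(2·2.09²)) = 0.190881·exp(-1.03020) = 0.0681326
  p_2 = (1/(2.09·√(2π)))·exp(−(3.2−2.81)²/(2·2.09²)) = 0.190881·exp(-0.01741) = 0.187587
Weight by the priors:
  π_1·p_1 = 0.29 × 0.0681326 = 0.0197585
  π_2·p_2 = 0.71 × 0.187587 = 0.133187
Evidence: 0.0197585 + 0.133187 = 0.152945
P(Population 2 | data) ≈ 0.8708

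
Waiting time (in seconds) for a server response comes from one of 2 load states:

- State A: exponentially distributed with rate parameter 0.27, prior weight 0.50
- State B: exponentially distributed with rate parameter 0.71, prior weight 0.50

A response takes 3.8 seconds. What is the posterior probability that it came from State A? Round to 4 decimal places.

The responsibility of component k is π_k f_k(x) divided by Σ_j π_j f_j(x).
Exponential densities:
  L_A = 0.27·e^(−0.27·3.8) = 0.27·e^(−1.0260) = 0.0967782
  L_B = 0.71·e^(−0.71·3.8) = 0.71·e^(−2.6980) = 0.0478114
Prior × likelihood for each component:
  π_A·L_A = 0.50 × 0.0967782 = 0.0483891
  π_B·L_B = 0.50 × 0.0478114 = 0.0239057
Sum: 0.0483891 + 0.0239057 = 0.0722948
Responsibility of State A: 0.0483891 / 0.0722948 ≈ 0.6693

0.6693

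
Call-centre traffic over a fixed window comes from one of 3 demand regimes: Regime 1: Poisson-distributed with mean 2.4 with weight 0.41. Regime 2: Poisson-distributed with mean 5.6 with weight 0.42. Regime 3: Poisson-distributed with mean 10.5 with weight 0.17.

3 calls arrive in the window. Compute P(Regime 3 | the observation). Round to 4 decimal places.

Posterior ∝ prior × likelihood, so P(k | x) ∝ π_k f_k(x); normalise over all components.
Poisson probabilities:
  p_1 = e^(−2.4)·2.4^3/3! = 0.209014
  p_2 = e^(−5.6)·5.6^3/3! = 0.108234
  p_3 = e^(−10.5)·10.5^3/3! = 0.00531281
Weight by the priors:
  π_1·p_1 = 0.41 × 0.209014 = 0.0856958
  π_2·p_2 = 0.42 × 0.108234 = 0.0454583
  π_3·p_3 = 0.17 × 0.00531281 = 0.000903178
Marginal: 0.0856958 + 0.0454583 + 0.000903178 = 0.132057
Responsibility of Regime 3: 0.000903178 / 0.132057 ≈ 0.0068

0.0068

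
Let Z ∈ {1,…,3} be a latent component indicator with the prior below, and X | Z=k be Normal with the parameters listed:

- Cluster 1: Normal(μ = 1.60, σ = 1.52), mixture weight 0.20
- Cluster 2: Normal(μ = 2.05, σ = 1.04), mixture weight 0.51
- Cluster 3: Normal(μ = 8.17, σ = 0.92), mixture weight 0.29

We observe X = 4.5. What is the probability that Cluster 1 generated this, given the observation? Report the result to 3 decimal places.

Posterior ∝ prior × likelihood, so P(k | x) ∝ P(Z=k) f_k(x); normalise over all components.
Component likelihoods at x = 4.5:
  L_1 = 0.0425243
  L_2 = 0.0239214
  L_3 = 0.000151923
Weight by the priors:
  P(Z=1)·L_1 = 0.20 × 0.0425243 = 0.00850486
  P(Z=2)·L_2 = 0.51 × 0.0239214 = 0.0121999
  P(Z=3)·L_3 = 0.29 × 0.000151923 = 4.40576e-05
Normaliser: 0.00850486 + 0.0121999 + 4.40576e-05 = 0.0207488
Responsibility of Cluster 1: 0.00850486 / 0.0207488 ≈ 0.410

0.410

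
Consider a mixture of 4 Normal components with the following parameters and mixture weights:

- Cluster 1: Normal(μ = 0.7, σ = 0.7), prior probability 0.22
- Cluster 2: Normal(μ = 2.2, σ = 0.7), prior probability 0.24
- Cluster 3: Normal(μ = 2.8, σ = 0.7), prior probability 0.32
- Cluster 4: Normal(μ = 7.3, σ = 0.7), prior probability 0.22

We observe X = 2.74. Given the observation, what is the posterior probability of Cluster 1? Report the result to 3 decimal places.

0.006

Apply Bayes' rule: the posterior for each component is proportional to its prior times its likelihood at x.
Normal densities:
  p_1 = (1/(0.7·√(2π)))·exp(−(2.74−0.7)²/(2·0.7²)) = 0.569918·exp(-4.24653) = 0.00815769
  p_2 = (1/(0.7·√(2π)))·exp(−(2.74−2.2)²/(2·0.7²)) = 0.569918·exp(-0.29755) = 0.423241
  p_3 = (1/(0.7·√(2π)))·exp(−(2.74−2.8)²/(2·0.7²)) = 0.569918·exp(-0.00367) = 0.567828
  p_4 = (1/(0.7·√(2π)))·exp(−(2.74−7.3)²/(2·0.7²)) = 0.569918·exp(-21.21796) = 3.47512e-10
Multiply by the mixture weights:
  w_1·p_1 = 0.22 × 0.00815769 = 0.00179469
  w_2·p_2 = 0.24 × 0.423241 = 0.101578
  w_3·p_3 = 0.32 × 0.567828 = 0.181705
  w_4·p_4 = 0.22 × 3.47512e-10 = 7.64526e-11
Denominator: 0.00179469 + 0.101578 + 0.181705 + 7.64526e-11 = 0.285077
P(Cluster 1 | 2.74) ≈ 0.006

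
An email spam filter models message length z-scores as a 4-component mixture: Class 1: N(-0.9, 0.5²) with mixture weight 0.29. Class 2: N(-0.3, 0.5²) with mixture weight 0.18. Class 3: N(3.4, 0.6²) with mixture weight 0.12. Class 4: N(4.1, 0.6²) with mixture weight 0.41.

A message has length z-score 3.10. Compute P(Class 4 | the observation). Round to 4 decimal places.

By Bayes' theorem, P(k | x) = w_k f_k(x) / Σ_j w_j f_j(x).
Evaluate each component's likelihood at the observed value:
  L_1 = 1.01045e-14
  L_2 = 7.26192e-11
  L_3 = 0.586776
  L_4 = 0.165795
Prior × likelihood for each component:
  w_1·L_1 = 0.29 × 1.01045e-14 = 2.93032e-15
  w_2·L_2 = 0.18 × 7.26192e-11 = 1.30715e-11
  w_3·L_3 = 0.12 × 0.586776 = 0.0704131
  w_4·L_4 = 0.41 × 0.165795 = 0.067976
Evidence: 2.93032e-15 + 1.30715e-11 + 0.0704131 + 0.067976 = 0.138389
P(Class 4 | the observation) = 0.067976 / 0.138389 ≈ 0.4912

0.4912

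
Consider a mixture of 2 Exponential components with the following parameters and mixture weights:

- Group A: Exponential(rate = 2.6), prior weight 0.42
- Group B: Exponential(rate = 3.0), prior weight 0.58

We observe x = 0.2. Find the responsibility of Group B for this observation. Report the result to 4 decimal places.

Posterior ∝ prior × likelihood, so P(k | x) ∝ π_k f_k(x); normalise over all components.
Evaluate each component's likelihood at the observed value:
  f_A = 1.54575
  f_B = 1.64643
Multiply by the mixture weights:
  π_A·f_A = 0.42 × 1.54575 = 0.649216
  π_B·f_B = 0.58 × 1.64643 = 0.954932
Normaliser: 0.649216 + 0.954932 = 1.60415
P(Group B | 0.2) = 0.954932 / 1.60415 ≈ 0.5953

0.5953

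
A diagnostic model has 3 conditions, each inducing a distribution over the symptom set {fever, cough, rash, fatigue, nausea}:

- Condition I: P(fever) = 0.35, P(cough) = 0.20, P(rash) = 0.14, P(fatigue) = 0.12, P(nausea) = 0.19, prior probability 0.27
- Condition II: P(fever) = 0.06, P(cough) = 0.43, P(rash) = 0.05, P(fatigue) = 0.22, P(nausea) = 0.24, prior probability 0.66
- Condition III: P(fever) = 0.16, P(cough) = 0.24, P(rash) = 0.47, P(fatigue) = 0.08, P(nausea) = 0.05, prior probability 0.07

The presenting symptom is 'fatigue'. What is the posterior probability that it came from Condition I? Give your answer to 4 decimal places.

0.1769

By Bayes' theorem, P(k | x) = w_k f_k(x) / Σ_j w_j f_j(x).
Component likelihoods at x = 'fatigue':
  f_I = P(fatigue | comp) = 0.12
  f_II = P(fatigue | comp) = 0.22
  f_III = P(fatigue | comp) = 0.08
Unnormalised posteriors:
  w_I·f_I = 0.27 × 0.12 = 0.0324
  w_II·f_II = 0.66 × 0.22 = 0.1452
  w_III·f_III = 0.07 × 0.08 = 0.0056
Denominator: 0.0324 + 0.1452 + 0.0056 = 0.1832
P(Condition I | the observation) ≈ 0.1769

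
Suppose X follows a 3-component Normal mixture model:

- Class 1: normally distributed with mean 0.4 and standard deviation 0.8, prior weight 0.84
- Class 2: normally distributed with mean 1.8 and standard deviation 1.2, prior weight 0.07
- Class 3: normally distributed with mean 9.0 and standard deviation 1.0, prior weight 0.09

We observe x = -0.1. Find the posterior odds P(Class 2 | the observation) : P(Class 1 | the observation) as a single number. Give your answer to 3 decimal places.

0.019

Posterior odds = (π_i f_i(x)) / (π_j f_j(x)); the normalising sum cancels.
Evaluate each component's likelihood at the observed value:
  L_1 = (1/(0.8·√(2π)))·exp(−(-0.1−0.4)²/(2·0.8²)) = 0.498678·exp(-0.19531) = 0.410201
  L_2 = (1/(1.2·√(2π)))·exp(−(-0.1−1.8)²/(2·1.2²)) = 0.332452·exp(-1.25347) = 0.0949189
  L_3 = (1/(1.0·√(2π)))·exp(−(-0.1−9.0)²/(2·1.0²)) = 0.398942·exp(-41.40500) = 4.1586e-19
0.00664432 / 0.344569 ≈ 0.019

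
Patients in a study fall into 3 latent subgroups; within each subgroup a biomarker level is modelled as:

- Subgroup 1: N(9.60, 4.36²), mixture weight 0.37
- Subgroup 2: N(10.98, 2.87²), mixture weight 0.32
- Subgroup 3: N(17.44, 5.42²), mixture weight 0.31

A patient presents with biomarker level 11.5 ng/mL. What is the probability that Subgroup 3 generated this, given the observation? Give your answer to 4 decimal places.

By Bayes' theorem, P(k | x) = P(Z=k) f_k(x) / Σ_j P(Z=j) f_j(x).
Component likelihoods at x = 11.5 ng/mL:
  f_1 = 0.0832121
  f_2 = 0.136741
  f_3 = 0.0403737
Unnormalised posteriors:
  P(Z=1)·f_1 = 0.37 × 0.0832121 = 0.0307885
  P(Z=2)·f_2 = 0.32 × 0.136741 = 0.0437572
  P(Z=3)·f_3 = 0.31 × 0.0403737 = 0.0125158
Denominator: 0.0307885 + 0.0437572 + 0.0125158 = 0.0870615
P(Subgroup 3 | 11.5 ng/mL) ≈ 0.1438

0.1438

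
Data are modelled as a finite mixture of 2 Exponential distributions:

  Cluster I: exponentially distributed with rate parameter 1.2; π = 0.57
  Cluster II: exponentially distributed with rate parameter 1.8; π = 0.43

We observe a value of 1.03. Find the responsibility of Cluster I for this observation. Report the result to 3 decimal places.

0.621

P(component k | x) = P(Z=k)·f_k(x) / marginal(x), where marginal(x) = Σ_j P(Z=j)·f_j(x).
Component likelihoods at x = 1.03:
  L_I = 1.2·e^(−1.2·1.03) = 1.2·e^(−1.2360) = 0.348653
  L_II = 1.8·e^(−1.8·1.03) = 1.8·e^(−1.8540) = 0.281897
Unnormalised posteriors:
  P(Z=I)·L_I = 0.57 × 0.348653 = 0.198732
  P(Z=II)·L_II = 0.43 × 0.281897 = 0.121216
Normaliser: 0.198732 + 0.121216 = 0.319948
P(Cluster I | data) ≈ 0.621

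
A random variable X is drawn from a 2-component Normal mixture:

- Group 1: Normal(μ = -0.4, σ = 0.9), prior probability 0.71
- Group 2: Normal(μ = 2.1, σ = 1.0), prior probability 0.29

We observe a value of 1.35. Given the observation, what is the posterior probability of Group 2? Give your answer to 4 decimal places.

0.6476

By Bayes' theorem, P(k | x) = P(Z=k) f_k(x) / Σ_j P(Z=j) f_j(x).
Normal densities:
  f_1 = (1/(0.9·√(2π)))·exp(−(1.35−-0.4)²/(2·0.9²)) = 0.443269·exp(-1.89043) = 0.0669366
  f_2 = (1/(1.0·√(2π)))·exp(−(1.35−2.1)²/(2·1.0²)) = 0.398942·exp(-0.28125) = 0.301137
Multiply by the mixture weights:
  P(Z=1)·f_1 = 0.71 × 0.0669366 = 0.047525
  P(Z=2)·f_2 = 0.29 × 0.301137 = 0.0873299
Denominator: 0.047525 + 0.0873299 = 0.134855
Responsibility of Group 2: 0.0873299 / 0.134855 ≈ 0.6476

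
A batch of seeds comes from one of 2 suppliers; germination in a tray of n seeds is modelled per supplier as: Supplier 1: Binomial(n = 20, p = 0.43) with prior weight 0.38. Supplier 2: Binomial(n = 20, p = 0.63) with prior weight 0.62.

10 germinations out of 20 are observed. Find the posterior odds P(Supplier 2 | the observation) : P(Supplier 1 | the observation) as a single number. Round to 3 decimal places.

0.988

Posterior odds = (P(Z=i) f_i(x)) / (P(Z=j) f_j(x)); the normalising sum cancels.
Component likelihoods at x = 10 germinations out of 20:
  f_1 = C(20,10)·0.43^10·0.57^10 = 184756·0.000216115·0.00362033 = 0.144555
  f_2 = C(20,10)·0.63^10·0.37^10 = 184756·0.0098493·4.80858e-05 = 0.0875027
Posterior odds = (P(Z=2)·f_2) / (P(Z=1)·f_1) = (0.62·0.0875027) / (0.38·0.144555) = 0.0542517 / 0.0549307 ≈ 0.988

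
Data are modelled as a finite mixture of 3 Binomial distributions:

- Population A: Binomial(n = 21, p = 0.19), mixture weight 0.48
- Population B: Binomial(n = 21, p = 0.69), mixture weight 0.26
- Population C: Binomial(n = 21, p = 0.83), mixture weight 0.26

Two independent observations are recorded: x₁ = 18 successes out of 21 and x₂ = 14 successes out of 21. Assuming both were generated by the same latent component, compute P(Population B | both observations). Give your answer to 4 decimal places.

P(component k | x) = w_k·f_k(x) / marginal(x), where marginal(x) = Σ_j w_j·f_j(x).
Since both observations come from the same component, the likelihood for component k is f_k(x₁)·f_k(x₂).
  L_A = [7.35989e-11] × [2.12545e-06] = 1.56431e-16
  L_B = [0.049799] × [0.177388] = 0.00883374
  L_C = [0.228352] × [0.0351351] = 0.00802315
Unnormalised posteriors:
  w_A·L_A = 0.48 × 1.56431e-16 = 7.50868e-17
  w_B·L_B = 0.26 × 0.00883374 = 0.00229677
  w_C·L_C = 0.26 × 0.00802315 = 0.00208602
Normaliser: 7.50868e-17 + 0.00229677 + 0.00208602 = 0.00438279
P(Population B | data) = 0.00229677 / 0.00438279 ≈ 0.5240

0.5240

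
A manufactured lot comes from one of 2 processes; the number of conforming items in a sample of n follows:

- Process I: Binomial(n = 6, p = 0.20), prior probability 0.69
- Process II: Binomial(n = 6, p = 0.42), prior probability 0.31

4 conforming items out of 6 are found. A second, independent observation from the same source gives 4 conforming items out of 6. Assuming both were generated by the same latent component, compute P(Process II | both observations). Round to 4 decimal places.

0.9791

Posterior ∝ prior × likelihood, so P(k | x) ∝ w_k f_k(x); normalise over all components.
Since both observations come from the same component, the likelihood for component k is f_k(x₁)·f_k(x₂).
  L_I = [0.01536] × [0.01536] = 0.00023593
  L_II = [0.157016] × [0.157016] = 0.0246541
Prior × likelihood for each component:
  w_I·L_I = 0.69 × 0.00023593 = 0.000162791
  w_II·L_II = 0.31 × 0.0246541 = 0.00764277
Marginal: 0.000162791 + 0.00764277 = 0.00780556
P(Process II | x₁, x₂) = 0.00764277 / 0.00780556 ≈ 0.9791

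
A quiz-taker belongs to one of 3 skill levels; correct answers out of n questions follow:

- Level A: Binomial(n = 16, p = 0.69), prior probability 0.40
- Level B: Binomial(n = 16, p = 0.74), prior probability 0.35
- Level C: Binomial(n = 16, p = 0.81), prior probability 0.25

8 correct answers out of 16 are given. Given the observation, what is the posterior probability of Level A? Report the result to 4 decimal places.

The responsibility of component k is π_k f_k(x) divided by Σ_j π_j f_j(x).
Binomial probabilities:
  p_A = 0.0563981
  p_B = 0.0241668
  p_C = 0.0040503
Weight by the priors:
  π_A·p_A = 0.40 × 0.0563981 = 0.0225593
  π_B·p_B = 0.35 × 0.0241668 = 0.00845838
  π_C·p_C = 0.25 × 0.0040503 = 0.00101258
Marginal: 0.0225593 + 0.00845838 + 0.00101258 = 0.0320302
Responsibility of Level A: 0.0225593 / 0.0320302 ≈ 0.7043

0.7043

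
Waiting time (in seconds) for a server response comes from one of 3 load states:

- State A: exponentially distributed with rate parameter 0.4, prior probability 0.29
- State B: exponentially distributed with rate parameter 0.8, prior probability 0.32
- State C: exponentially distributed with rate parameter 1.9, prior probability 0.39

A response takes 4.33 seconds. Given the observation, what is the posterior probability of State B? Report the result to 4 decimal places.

0.2789

The responsibility of component k is π_k f_k(x) divided by Σ_j π_j f_j(x).
Component likelihoods at x = 4.33 seconds:
  L_A = 0.4·e^(−0.4·4.33) = 0.4·e^(−1.7320) = 0.0707721
  L_B = 0.8·e^(−0.8·4.33) = 0.8·e^(−3.4640) = 0.0250434
  L_C = 1.9·e^(−1.9·4.33) = 1.9·e^(−8.2270) = 0.000507941
Unnormalised posteriors:
  π_A·L_A = 0.29 × 0.0707721 = 0.0205239
  π_B·L_B = 0.32 × 0.0250434 = 0.0080139
  π_C·L_C = 0.39 × 0.000507941 = 0.000198097
Denominator: 0.0205239 + 0.0080139 + 0.000198097 = 0.0287359
So the posterior for State B is 0.0080139 / 0.0287359 ≈ 0.2789.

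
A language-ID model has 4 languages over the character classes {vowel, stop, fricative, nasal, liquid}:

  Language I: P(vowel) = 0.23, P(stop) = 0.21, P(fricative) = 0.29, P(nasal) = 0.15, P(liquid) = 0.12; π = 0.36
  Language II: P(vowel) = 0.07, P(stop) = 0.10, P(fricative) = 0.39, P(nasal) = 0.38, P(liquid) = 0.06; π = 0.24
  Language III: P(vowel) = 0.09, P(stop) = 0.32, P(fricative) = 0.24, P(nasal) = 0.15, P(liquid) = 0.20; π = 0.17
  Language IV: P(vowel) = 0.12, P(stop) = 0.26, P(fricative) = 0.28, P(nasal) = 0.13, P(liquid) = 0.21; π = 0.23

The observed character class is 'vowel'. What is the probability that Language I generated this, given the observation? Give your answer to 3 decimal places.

0.581

The responsibility of component k is π_k f_k(x) divided by Σ_j π_j f_j(x).
Evaluate each component's likelihood at the observed value:
  L_I = P(vowel | comp) = 0.23
  L_II = P(vowel | comp) = 0.07
  L_III = P(vowel | comp) = 0.09
  L_IV = P(vowel | comp) = 0.12
Multiply by the mixture weights:
  π_I·L_I = 0.36 × 0.23 = 0.0828
  π_II·L_II = 0.24 × 0.07 = 0.0168
  π_III·L_III = 0.17 × 0.09 = 0.0153
  π_IV·L_IV = 0.23 × 0.12 = 0.0276
Denominator: 0.0828 + 0.0168 + 0.0153 + 0.0276 = 0.1425
P(Language I | 'vowel') = 0.0828 / 0.1425 ≈ 0.581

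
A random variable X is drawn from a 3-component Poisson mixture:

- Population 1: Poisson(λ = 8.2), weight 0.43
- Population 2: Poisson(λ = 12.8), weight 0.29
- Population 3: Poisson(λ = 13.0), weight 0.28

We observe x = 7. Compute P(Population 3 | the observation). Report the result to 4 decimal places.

0.1047

P(component k | x) = π_k·f_k(x) / marginal(x), where marginal(x) = Σ_j π_j·f_j(x).
Poisson probabilities:
  p_1 = 0.135848
  p_2 = 0.0308368
  p_3 = 0.0281413
Multiply by the mixture weights:
  π_1·p_1 = 0.43 × 0.135848 = 0.0584144
  π_2·p_2 = 0.29 × 0.0308368 = 0.00894268
  π_3·p_3 = 0.28 × 0.0281413 = 0.00787957
Evidence: 0.0584144 + 0.00894268 + 0.00787957 = 0.0752367
P(Population 3 | data) ≈ 0.1047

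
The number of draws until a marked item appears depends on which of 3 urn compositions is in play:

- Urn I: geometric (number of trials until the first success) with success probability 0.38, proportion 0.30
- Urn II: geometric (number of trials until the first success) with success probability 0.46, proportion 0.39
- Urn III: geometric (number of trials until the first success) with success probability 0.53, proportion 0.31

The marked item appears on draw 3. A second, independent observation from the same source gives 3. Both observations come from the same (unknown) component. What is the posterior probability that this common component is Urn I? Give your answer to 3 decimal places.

0.362

By Bayes' theorem, P(k | x) = w_k f_k(x) / Σ_j w_j f_j(x).
Since both observations come from the same component, the likelihood for component k is f_k(x₁)·f_k(x₂).
  L_I = [0.38·(1−0.38)^2 = 0.38·0.3844 = 0.146072] × [0.146072] = 0.021337
  L_II = [0.46·(1−0.46)^2 = 0.46·0.2916 = 0.134136] × [0.134136] = 0.0179925
  L_III = [0.53·(1−0.53)^2 = 0.53·0.2209 = 0.117077] × [0.117077] = 0.013707
Multiply by the mixture weights:
  w_I·L_I = 0.30 × 0.021337 = 0.00640111
  w_II·L_II = 0.39 × 0.0179925 = 0.00701706
  w_III·L_III = 0.31 × 0.013707 = 0.00424918
Evidence: 0.00640111 + 0.00701706 + 0.00424918 = 0.0176673
P(Urn I | x₁,x₂) = 0.00640111 / 0.0176673 ≈ 0.362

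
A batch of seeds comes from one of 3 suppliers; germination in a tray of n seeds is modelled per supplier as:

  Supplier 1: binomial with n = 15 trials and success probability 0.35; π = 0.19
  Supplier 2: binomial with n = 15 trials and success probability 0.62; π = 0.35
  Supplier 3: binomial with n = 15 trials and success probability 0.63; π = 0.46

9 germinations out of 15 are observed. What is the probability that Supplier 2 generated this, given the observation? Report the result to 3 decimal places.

0.421

By Bayes' theorem, P(k | x) = π_k f_k(x) / Σ_j π_j f_j(x).
Component likelihoods at x = 9 germinations out of 15:
  f_1 = C(15,9)·0.35^9·0.65^6 = 5005·7.88156e-05·0.0754189 = 0.0297507
  f_2 = C(15,9)·0.62^9·0.38^6 = 5005·0.0135371·0.00301094 = 0.204
  f_3 = C(15,9)·0.63^9·0.37^6 = 5005·0.0156338·0.00256573 = 0.200761
Prior × likelihood for each component:
  π_1·f_1 = 0.19 × 0.0297507 = 0.00565263
  π_2·f_2 = 0.35 × 0.204 = 0.0714001
  π_3·f_3 = 0.46 × 0.200761 = 0.0923501
Sum: 0.00565263 + 0.0714001 + 0.0923501 = 0.169403
So the posterior for Supplier 2 is 0.0714001 / 0.169403 ≈ 0.421.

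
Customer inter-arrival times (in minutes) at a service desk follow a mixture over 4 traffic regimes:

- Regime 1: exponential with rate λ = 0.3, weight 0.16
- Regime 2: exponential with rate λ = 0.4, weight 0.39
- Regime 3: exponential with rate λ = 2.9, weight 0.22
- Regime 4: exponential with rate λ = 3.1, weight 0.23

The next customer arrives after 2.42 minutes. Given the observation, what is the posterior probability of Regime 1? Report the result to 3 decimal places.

P(component k | x) = π_k·f_k(x) / marginal(x), where marginal(x) = Σ_j π_j·f_j(x).
Exponential densities:
  L_1 = 0.3·e^(−0.3·2.42) = 0.3·e^(−0.7260) = 0.145152
  L_2 = 0.4·e^(−0.4·2.42) = 0.4·e^(−0.9680) = 0.151937
  L_3 = 2.9·e^(−2.9·2.42) = 2.9·e^(−7.0180) = 0.00259728
  L_4 = 3.1·e^(−3.1·2.42) = 3.1·e^(−7.5020) = 0.00171114
Weight by the priors:
  π_1·L_1 = 0.16 × 0.145152 = 0.0232243
  π_2·L_2 = 0.39 × 0.151937 = 0.0592553
  π_3·L_3 = 0.22 × 0.00259728 = 0.000571402
  π_4·L_4 = 0.23 × 0.00171114 = 0.000393561
Marginal: 0.0232243 + 0.0592553 + 0.000571402 + 0.000393561 = 0.0834447
P(Regime 1 | the observation) = 0.0232243 / 0.0834447 ≈ 0.278

0.278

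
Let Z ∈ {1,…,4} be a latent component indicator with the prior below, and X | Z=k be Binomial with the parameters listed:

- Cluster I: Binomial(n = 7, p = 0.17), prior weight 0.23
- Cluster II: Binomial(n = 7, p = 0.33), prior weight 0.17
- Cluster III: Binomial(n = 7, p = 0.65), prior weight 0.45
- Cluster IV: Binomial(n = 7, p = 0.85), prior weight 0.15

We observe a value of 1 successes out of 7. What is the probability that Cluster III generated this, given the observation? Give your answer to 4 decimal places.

0.0292

Posterior ∝ prior × likelihood, so P(k | x) ∝ π_k f_k(x); normalise over all components.
Component likelihoods at x = 1 successes out of 7:
  f_I = C(7,1)·0.17^1·0.83^6 = 7·0.17·0.32694 = 0.389059
  f_II = C(7,1)·0.33^1·0.67^6 = 7·0.33·0.0904584 = 0.208959
  f_III = C(7,1)·0.65^1·0.35^6 = 7·0.65·0.00183827 = 0.00836411
  f_IV = C(7,1)·0.85^1·0.15^6 = 7·0.85·1.13906e-05 = 6.77742e-05
Unnormalised posteriors:
  π_I·f_I = 0.23 × 0.389059 = 0.0894836
  π_II·f_II = 0.17 × 0.208959 = 0.035523
  π_III·f_III = 0.45 × 0.00836411 = 0.00376385
  π_IV·f_IV = 0.15 × 6.77742e-05 = 1.01661e-05
Marginal: 0.0894836 + 0.035523 + 0.00376385 + 1.01661e-05 = 0.128781
So the posterior for Cluster III is 0.00376385 / 0.128781 ≈ 0.0292.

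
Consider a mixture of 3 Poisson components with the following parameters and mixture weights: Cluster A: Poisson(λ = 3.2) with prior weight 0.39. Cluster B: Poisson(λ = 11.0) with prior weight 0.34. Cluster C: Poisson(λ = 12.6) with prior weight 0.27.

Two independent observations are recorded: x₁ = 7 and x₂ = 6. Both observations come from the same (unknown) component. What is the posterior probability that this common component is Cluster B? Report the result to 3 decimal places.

The responsibility of component k is π_k f_k(x) divided by Σ_j π_j f_j(x).
Since both observations come from the same component, the likelihood for component k is f_k(x₁)·f_k(x₂).
  L_A = [0.0277893] × [0.060789] = 0.00168928
  L_B = [0.0645772] × [0.0410946] = 0.00265377
  L_C = [0.0337328] × [0.0187405] = 0.000632169
Multiply by the mixture weights:
  π_A·L_A = 0.39 × 0.00168928 = 0.00065882
  π_B·L_B = 0.34 × 0.00265377 = 0.000902282
  π_C·L_C = 0.27 × 0.000632169 = 0.000170686
Normaliser: 0.00065882 + 0.000902282 + 0.000170686 = 0.00173179
Responsibility of Cluster B: 0.000902282 / 0.00173179 ≈ 0.521

0.521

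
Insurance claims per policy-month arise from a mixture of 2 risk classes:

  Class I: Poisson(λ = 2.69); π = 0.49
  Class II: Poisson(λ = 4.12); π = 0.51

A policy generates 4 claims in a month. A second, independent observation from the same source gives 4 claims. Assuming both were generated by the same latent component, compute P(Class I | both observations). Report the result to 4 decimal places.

Posterior ∝ prior × likelihood, so P(k | x) ∝ π_k f_k(x); normalise over all components.
Since both observations come from the same component, the likelihood for component k is f_k(x₁)·f_k(x₂).
  f_I = [e^(−2.69)·2.69^4/4! = 0.148097] × [0.148097] = 0.0219327
  f_II = [e^(−4.12)·4.12^4/4! = 0.195022] × [0.195022] = 0.0380337
Multiply by the mixture weights:
  π_I·f_I = 0.49 × 0.0219327 = 0.010747
  π_II·f_II = 0.51 × 0.0380337 = 0.0193972
Normaliser: 0.010747 + 0.0193972 = 0.0301442
P(Class I | x₁, x₂) ≈ 0.3565

0.3565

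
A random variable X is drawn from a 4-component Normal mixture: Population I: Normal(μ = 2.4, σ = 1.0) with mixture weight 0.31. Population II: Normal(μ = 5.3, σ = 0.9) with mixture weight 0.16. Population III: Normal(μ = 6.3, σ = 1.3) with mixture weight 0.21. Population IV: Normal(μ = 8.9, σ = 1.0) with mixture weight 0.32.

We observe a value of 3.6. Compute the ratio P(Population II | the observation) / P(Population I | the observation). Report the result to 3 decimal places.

0.198

Only the two components matter; the odds are (P(Z=i) f_i(x)) / (P(Z=j) f_j(x)).
Component likelihoods at x = 3.6:
  f_I = (1/(1.0·√(2π)))·exp(−(3.6−2.4)²/(2·1.0²)) = 0.398942·exp(-0.72000) = 0.194186
  f_II = (1/(0.9·√(2π)))·exp(−(3.6−5.3)²/(2·0.9²)) = 0.443269·exp(-1.78395) = 0.0744574
  f_III = (1/(1.3·√(2π)))·exp(−(3.6−6.3)²/(2·1.3²)) = 0.306879·exp(-2.15680) = 0.0355041
  f_IV = (1/(1.0·√(2π)))·exp(−(3.6−8.9)²/(2·1.0²)) = 0.398942·exp(-14.04500) = 3.17135e-07
0.0119132 / 0.0601977 ≈ 0.198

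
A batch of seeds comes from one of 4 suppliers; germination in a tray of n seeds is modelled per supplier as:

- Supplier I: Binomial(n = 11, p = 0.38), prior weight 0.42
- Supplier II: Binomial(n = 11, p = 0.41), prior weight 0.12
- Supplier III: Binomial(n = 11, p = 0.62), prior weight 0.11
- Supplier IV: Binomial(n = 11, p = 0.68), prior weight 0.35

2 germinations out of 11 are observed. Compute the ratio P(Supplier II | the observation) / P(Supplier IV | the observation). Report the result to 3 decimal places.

30.689

Posterior odds = (π_i f_i(x)) / (π_j f_j(x)); the normalising sum cancels.
Binomial probabilities:
  p_I = 0.107512
  p_II = 0.0800937
  p_III = 0.003493
  p_IV = 0.000894809
0.00961125 / 0.000313183 ≈ 30.689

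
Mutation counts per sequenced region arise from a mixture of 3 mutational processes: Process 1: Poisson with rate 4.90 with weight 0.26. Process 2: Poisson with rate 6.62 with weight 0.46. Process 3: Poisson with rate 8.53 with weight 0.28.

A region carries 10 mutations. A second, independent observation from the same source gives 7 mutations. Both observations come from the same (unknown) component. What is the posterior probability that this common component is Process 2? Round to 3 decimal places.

0.476

By Bayes' theorem, P(k | x) = π_k f_k(x) / Σ_j π_j f_j(x).
Since both observations come from the same component, the likelihood for component k is f_k(x₁)·f_k(x₂).
  f_1 = [0.016374] × [0.100207] = 0.00164079
  f_2 = [0.0594001] × [0.147416] = 0.00875656
  f_3 = [0.110967] × [0.12873] = 0.0142849
Multiply by the mixture weights:
  π_1·f_1 = 0.26 × 0.00164079 = 0.000426606
  π_2·f_2 = 0.46 × 0.00875656 = 0.00402802
  π_3·f_3 = 0.28 × 0.0142849 = 0.00399976
Evidence: 0.000426606 + 0.00402802 + 0.00399976 = 0.00845438
So the posterior for Process 2 is 0.00402802 / 0.00845438 ≈ 0.476.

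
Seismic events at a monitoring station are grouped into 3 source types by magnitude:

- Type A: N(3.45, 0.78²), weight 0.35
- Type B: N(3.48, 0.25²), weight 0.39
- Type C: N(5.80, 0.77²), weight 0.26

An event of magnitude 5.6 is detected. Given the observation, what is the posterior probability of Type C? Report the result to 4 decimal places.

By Bayes' theorem, P(k | x) = π_k f_k(x) / Σ_j π_j f_j(x).
Component likelihoods at x = 5.6:
  f_A = (1/(0.78·√(2π)))·exp(−(5.6−3.45)²/(2·0.78²)) = 0.511464·exp(-3.79890) = 0.0114545
  f_B = (1/(0.25·√(2π)))·exp(−(5.6−3.48)²/(2·0.25²)) = 1.595769·exp(-35.95520) = 3.87102e-16
  f_C = (1/(0.77·√(2π)))·exp(−(5.6−5.80)²/(2·0.77²)) = 0.518107·exp(-0.03373) = 0.500921
Unnormalised posteriors:
  π_A·f_A = 0.35 × 0.0114545 = 0.00400906
  π_B·f_B = 0.39 × 3.87102e-16 = 1.5097e-16
  π_C·f_C = 0.26 × 0.500921 = 0.13024
Sum: 0.00400906 + 1.5097e-16 + 0.13024 = 0.134249
Responsibility of Type C: 0.13024 / 0.134249 ≈ 0.9701

0.9701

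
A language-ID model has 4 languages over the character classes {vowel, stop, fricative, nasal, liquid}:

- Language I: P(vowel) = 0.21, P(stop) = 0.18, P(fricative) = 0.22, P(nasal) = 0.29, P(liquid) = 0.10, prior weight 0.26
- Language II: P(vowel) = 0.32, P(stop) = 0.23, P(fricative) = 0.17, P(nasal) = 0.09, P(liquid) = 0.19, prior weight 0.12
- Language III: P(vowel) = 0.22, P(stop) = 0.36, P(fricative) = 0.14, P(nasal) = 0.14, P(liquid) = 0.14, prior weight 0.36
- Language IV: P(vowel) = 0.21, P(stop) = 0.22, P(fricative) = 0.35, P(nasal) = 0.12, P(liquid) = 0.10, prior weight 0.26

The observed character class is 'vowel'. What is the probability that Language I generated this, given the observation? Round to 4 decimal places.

Posterior ∝ prior × likelihood, so P(k | x) ∝ P(Z=k) f_k(x); normalise over all components.
Evaluate each component's likelihood at the observed value:
  L_I = 0.21
  L_II = 0.32
  L_III = 0.22
  L_IV = 0.21
Unnormalised posteriors:
  P(Z=I)·L_I = 0.26 × 0.21 = 0.0546
  P(Z=II)·L_II = 0.12 × 0.32 = 0.0384
  P(Z=III)·L_III = 0.36 × 0.22 = 0.0792
  P(Z=IV)·L_IV = 0.26 × 0.21 = 0.0546
Sum: 0.0546 + 0.0384 + 0.0792 + 0.0546 = 0.2268
So the posterior for Language I is 0.0546 / 0.2268 ≈ 0.2407.

0.2407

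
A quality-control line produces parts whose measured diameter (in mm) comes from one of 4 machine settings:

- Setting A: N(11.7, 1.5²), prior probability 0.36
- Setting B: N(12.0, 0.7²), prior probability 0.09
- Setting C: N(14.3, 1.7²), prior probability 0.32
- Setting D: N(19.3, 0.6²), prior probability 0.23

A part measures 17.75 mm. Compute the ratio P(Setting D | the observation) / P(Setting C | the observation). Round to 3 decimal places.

0.568

The posterior odds equal the prior odds times the likelihood ratio: (w_i/w_j)·(f_i(x)/f_j(x)).
Evaluate each component's likelihood at the observed value:
  f_A = (1/(1.5·√(2π)))·exp(−(17.75−11.7)²/(2·1.5²)) = 0.265962·exp(-8.13389) = 7.80397e-05
  f_B = (1/(0.7·√(2π)))·exp(−(17.75−12.0)²/(2·0.7²)) = 0.569918·exp(-33.73724) = 1.27032e-15
  f_C = (1/(1.7·√(2π)))·exp(−(17.75−14.3)²/(2·1.7²)) = 0.234672·exp(-2.05926) = 0.0299321
  f_D = (1/(0.6·√(2π)))·exp(−(17.75−19.3)²/(2·0.6²)) = 0.664904·exp(-3.33681) = 0.0236376
0.00543664 / 0.00957828 ≈ 0.568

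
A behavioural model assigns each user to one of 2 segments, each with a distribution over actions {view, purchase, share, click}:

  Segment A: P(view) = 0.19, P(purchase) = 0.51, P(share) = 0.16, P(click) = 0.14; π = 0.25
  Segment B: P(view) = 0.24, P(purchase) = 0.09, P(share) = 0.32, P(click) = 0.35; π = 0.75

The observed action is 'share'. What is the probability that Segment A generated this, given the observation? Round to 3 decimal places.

The responsibility of component k is π_k f_k(x) divided by Σ_j π_j f_j(x).
Categorical probabilities:
  L_A = P(share | comp) = 0.16
  L_B = P(share | comp) = 0.32
Multiply by the mixture weights:
  π_A·L_A = 0.25 × 0.16 = 0.04
  π_B·L_B = 0.75 × 0.32 = 0.24
Denominator: 0.04 + 0.24 = 0.28
Responsibility of Segment A: 0.04 / 0.28 ≈ 0.143

0.143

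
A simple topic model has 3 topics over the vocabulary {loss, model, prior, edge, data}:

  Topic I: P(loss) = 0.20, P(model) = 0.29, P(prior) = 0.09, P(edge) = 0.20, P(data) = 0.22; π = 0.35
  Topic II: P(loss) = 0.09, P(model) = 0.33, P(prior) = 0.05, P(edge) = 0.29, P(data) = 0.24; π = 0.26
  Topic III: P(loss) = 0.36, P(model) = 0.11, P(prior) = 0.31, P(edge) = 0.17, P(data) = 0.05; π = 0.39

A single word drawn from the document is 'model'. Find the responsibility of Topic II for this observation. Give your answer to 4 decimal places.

The responsibility of component k is P(Z=k) f_k(x) divided by Σ_j P(Z=j) f_j(x).
Component likelihoods at x = 'model':
  L_I = P(model | comp) = 0.29
  L_II = P(model | comp) = 0.33
  L_III = P(model | comp) = 0.11
Multiply by the mixture weights:
  P(Z=I)·L_I = 0.35 × 0.29 = 0.1015
  P(Z=II)·L_II = 0.26 × 0.33 = 0.0858
  P(Z=III)·L_III = 0.39 × 0.11 = 0.0429
Marginal: 0.1015 + 0.0858 + 0.0429 = 0.2302
P(Topic II | data) = 0.0858 / 0.2302 ≈ 0.3727

0.3727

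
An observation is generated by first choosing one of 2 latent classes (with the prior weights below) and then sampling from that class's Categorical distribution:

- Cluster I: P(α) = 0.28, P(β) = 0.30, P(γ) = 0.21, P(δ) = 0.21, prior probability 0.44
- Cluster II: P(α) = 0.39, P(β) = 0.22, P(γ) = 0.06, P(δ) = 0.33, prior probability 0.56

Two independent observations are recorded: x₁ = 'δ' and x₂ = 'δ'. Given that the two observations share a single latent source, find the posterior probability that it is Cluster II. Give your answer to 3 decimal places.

Apply Bayes' rule: the posterior for each component is proportional to its prior times its likelihood at x.
Since both observations come from the same component, the likelihood for component k is f_k(x₁)·f_k(x₂).
  p_I = [P(δ | comp) = 0.21] × [0.21] = 0.0441
  p_II = [P(δ | comp) = 0.33] × [0.33] = 0.1089
Multiply by the mixture weights:
  π_I·p_I = 0.44 × 0.0441 = 0.019404
  π_II·p_II = 0.56 × 0.1089 = 0.060984
Marginal: 0.019404 + 0.060984 = 0.080388
P(Cluster II | data) ≈ 0.759

0.759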